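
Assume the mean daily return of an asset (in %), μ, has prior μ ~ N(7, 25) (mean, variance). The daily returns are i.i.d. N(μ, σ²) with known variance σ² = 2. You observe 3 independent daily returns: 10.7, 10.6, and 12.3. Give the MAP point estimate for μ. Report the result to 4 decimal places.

n = 3; x̄ = (10.7 + 10.6 + 12.3)/3 = 33.6/3 = 11.2.
For a Normal prior and Normal likelihood with known variance, the posterior is Normal; its mode equals its mean, the precision-weighted average.
Prior precision 1/σ₀² = 1/25 = 0.04; data precision n/σ² = 3/2 = 1.5.
μ̂ = (0.04·7 + 1.5·11.2) / (0.04 + 1.5) = 17.08/1.54 = 122/11 ≈ 11.0909.

μ̂_MAP = 11.0909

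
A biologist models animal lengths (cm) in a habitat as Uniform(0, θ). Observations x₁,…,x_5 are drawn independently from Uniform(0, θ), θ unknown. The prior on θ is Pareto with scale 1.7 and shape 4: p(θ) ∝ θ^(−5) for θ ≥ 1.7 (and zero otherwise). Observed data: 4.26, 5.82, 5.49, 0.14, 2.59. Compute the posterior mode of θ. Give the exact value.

The Uniform(0, θ) likelihood is θ^(−n) for θ ≥ max(xᵢ), zero otherwise. Here max(xᵢ) = 5.82.
Posterior ∝ θ^(−5) · θ^(−5) = θ^(−10) on θ ≥ max(1.7, 5.82) = 5.82.
This density is strictly decreasing in θ, so the posterior mode lies at the lower boundary of the support.

θ̂_MAP = 5.82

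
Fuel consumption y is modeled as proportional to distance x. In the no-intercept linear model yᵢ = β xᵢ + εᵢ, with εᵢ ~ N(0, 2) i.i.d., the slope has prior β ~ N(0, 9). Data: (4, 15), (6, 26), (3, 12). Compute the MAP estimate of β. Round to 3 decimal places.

log p(β | y) = −Σ(yᵢ − βxᵢ)²/(2·2) − β²/(2·9) + const.
Setting the derivative to zero: Σxᵢ(yᵢ − βxᵢ)/2 − β/9 = 0, so β = Σxᵢyᵢ / (Σxᵢ² + σ²/τ²).
Σxᵢyᵢ = 4·15 + 6·26 + 3·12 = 252; Σxᵢ² = 61; σ²/τ² = 2/9.
β̂_MAP = 252 / (61 + 2/9) = 252/(551/9) = 2268/551 ≈ 4.116.

β̂_MAP = 4.116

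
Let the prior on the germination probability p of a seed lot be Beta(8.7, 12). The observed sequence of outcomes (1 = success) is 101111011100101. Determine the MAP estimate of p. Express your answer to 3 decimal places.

Prior: Beta(8.7, 12).
Data: 10 successes in 15 trials (from the sequence). The binomial likelihood contributes p^10(1−p)^5, so the posterior is Beta(8.7+10, 12+5) = Beta(18.7, 17).
For Beta(a, b) with a, b > 1 the mode is (a−1)/(a+b−2) = 17.7/33.7 ≈ 0.525.

p̂_MAP = 0.525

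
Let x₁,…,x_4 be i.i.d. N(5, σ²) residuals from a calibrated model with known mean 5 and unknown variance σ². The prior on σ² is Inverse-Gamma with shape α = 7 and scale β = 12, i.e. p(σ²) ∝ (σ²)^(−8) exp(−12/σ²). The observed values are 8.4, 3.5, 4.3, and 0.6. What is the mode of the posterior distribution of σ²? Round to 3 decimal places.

Sum of squared deviations about the known mean: SS = (8.4−5)² + (3.5−5)² + (4.3−5)² + (0.6−5)² = 33.66.
The Normal likelihood contributes (σ²)^(−n/2) exp(−SS/(2σ²)), so the posterior is Inverse-Gamma(α + n/2, β + SS/2) = Inverse-Gamma(9, 28.83).
The mode of Inverse-Gamma(a, b) is b/(a+1) = 28.83/10 ≈ 2.883.

σ̂²_MAP = 2.883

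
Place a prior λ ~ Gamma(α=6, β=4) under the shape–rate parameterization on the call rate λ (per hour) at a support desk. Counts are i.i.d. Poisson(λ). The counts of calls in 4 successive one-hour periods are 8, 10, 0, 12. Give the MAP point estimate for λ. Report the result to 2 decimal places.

λ̂_MAP = 4.38

Σxᵢ = 8+10+0+12 = 30, with n = 4.
Posterior ∝ λ^5e^(−4λ) · λ^30e^(−4λ) = λ^35e^(−8λ), i.e. Gamma(shape=36, rate=8).
The mode of a Gamma(a, b) with a ≥ 1 (shape–rate) is (a−1)/b = 35/8 ≈ 4.38.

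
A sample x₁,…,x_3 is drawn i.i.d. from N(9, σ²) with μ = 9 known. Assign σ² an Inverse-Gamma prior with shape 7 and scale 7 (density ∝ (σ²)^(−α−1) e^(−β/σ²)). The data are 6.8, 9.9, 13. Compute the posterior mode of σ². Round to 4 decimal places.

Sum of squared deviations about the known mean: SS = (6.8−9)² + (9.9−9)² + (13−9)² = 21.65.
The Normal likelihood contributes (σ²)^(−n/2) exp(−SS/(2σ²)), so the posterior is Inverse-Gamma(α + n/2, β + SS/2) = Inverse-Gamma(8.5, 17.825).
The mode of Inverse-Gamma(a, b) is b/(a+1) = 17.825/9.5 ≈ 1.8763.

σ̂²_MAP = 1.8763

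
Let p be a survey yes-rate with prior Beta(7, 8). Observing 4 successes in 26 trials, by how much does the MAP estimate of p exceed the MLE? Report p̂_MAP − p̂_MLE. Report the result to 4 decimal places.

MAP − MLE = 0.1026

Posterior is Beta(11, 30); MAP = (11−1)/(41−2) = 10/39 ≈ 0.25641.
MLE ignores the prior: p̂_MLE = k/n = 4/26 ≈ 0.15385.
Difference = 10/39 − 4/26 = 4/39 ≈ 0.1026.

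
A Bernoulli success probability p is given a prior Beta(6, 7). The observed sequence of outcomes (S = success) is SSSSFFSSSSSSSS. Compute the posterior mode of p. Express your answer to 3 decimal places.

p̂_MAP = 0.680

Prior: Beta(6, 7).
Data: 12 successes in 14 trials (from the sequence). The binomial likelihood contributes p^12(1−p)^2, so the posterior is Beta(6+12, 7+2) = Beta(18, 9).
For Beta(a, b) with a, b > 1 the mode is (a−1)/(a+b−2) = 17/25 ≈ 0.680.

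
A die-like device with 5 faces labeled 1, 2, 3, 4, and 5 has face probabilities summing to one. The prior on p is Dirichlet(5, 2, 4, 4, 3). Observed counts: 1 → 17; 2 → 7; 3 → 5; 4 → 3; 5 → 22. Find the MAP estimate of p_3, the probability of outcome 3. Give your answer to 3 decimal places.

MAP estimate: 0.119

The posterior is Dirichlet(αᵢ + nᵢ) = Dirichlet(22, 9, 9, 7, 25).
For a Dirichlet(a₁,…,a_K) with all aᵢ > 1, the mode has j-th component (aⱼ − 1)/(Σaᵢ − K).
Here Σaᵢ = 72 and K = 5, so p_3 = (9 − 1)/(72 − 5) = 8/67 ≈ 0.119.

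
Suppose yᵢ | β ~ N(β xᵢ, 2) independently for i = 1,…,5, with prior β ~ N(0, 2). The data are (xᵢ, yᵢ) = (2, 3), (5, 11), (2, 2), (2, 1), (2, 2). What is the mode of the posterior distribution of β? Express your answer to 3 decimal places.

β̂_MAP = 1.690

log p(β | y) = −Σ(yᵢ − βxᵢ)²/(2·2) − β²/(2·2) + const.
Setting the derivative to zero: Σxᵢ(yᵢ − βxᵢ)/2 − β/2 = 0, so β = Σxᵢyᵢ / (Σxᵢ² + σ²/τ²).
Σxᵢyᵢ = 2·3 + 5·11 + 2·2 + 2·1 + 2·2 = 71; Σxᵢ² = 41; σ²/τ² = 1.
β̂_MAP = 71 / (41 + 1) = 71/42 ≈ 1.690.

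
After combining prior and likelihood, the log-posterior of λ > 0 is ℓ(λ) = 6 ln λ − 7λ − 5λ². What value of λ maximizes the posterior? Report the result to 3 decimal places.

ℓ'(λ) = 6/λ − 7 − 10λ. Setting this to zero and multiplying by λ: 10λ² + 7λ − 6 = 0.
λ = (−7 + √(7² + 4·10·6)) / (2·10) = (−7 + √289) / 20 = (−7 + 17)/20 = 1/2.
ℓ''(λ) = −6/λ² − 10 < 0, confirming a maximum.

λ̂_MAP = 0.500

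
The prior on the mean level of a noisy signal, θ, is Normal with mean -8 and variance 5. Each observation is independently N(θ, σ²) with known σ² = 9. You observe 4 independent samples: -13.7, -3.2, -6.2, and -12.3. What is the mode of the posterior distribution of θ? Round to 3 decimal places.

n = 4; x̄ = ((-13.7) + (-3.2) + (-6.2) + (-12.3))/4 = -35.4/4 = -8.85.
For a Normal prior and Normal likelihood with known variance, the posterior is Normal; its mode equals its mean, the precision-weighted average.
Prior precision 1/σ₀² = 1/5 = 0.2; data precision n/σ² = 4/9.
θ̂ = (0.2·(-8) + (4/9)·(-8.85)) / (0.2 + 4/9) = (-83/15)/(29/45) = -249/29 ≈ -8.586.

θ̂_MAP = -8.586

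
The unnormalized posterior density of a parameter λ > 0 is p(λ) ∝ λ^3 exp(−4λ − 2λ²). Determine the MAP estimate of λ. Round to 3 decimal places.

λ̂_MAP = 0.500

ℓ'(λ) = 3/λ − 4 − 4λ. Setting this to zero and multiplying by λ: 4λ² + 4λ − 3 = 0.
λ = (−4 + √(4² + 4·4·3)) / (2·4) = (−4 + √64) / 8 = (−4 + 8)/8 = 1/2.
ℓ''(λ) = −3/λ² − 4 < 0, confirming a maximum.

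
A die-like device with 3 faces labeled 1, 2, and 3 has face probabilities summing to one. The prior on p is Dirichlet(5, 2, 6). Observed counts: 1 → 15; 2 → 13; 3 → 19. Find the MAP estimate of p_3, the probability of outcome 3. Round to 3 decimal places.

MAP estimate: 0.421

The posterior is Dirichlet(αᵢ + nᵢ) = Dirichlet(20, 15, 25).
For a Dirichlet(a₁,…,a_K) with all aᵢ > 1, the mode has j-th component (aⱼ − 1)/(Σaᵢ − K).
Here Σaᵢ = 60 and K = 3, so p_3 = (25 − 1)/(60 − 3) = 24/57 ≈ 0.421.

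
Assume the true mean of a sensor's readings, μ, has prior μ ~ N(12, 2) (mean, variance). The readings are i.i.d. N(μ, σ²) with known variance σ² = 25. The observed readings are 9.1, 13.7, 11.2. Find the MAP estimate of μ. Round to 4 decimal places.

n = 3; x̄ = (9.1 + 13.7 + 11.2)/3 = 34/3 = 34/3 ≈ 11.3333.
For a Normal prior and Normal likelihood with known variance, the posterior is Normal; its mode equals its mean, the precision-weighted average.
Prior precision 1/σ₀² = 1/2 = 0.5; data precision n/σ² = 3/25 = 0.12.
μ̂ = (0.5·12 + 0.12·(34/3)) / (0.5 + 0.12) = 7.36/0.62 = 368/31 ≈ 11.8710.

μ̂_MAP = 11.8710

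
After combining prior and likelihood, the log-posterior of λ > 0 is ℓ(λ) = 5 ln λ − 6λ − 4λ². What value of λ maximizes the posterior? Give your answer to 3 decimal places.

λ̂_MAP = 0.500

ℓ'(λ) = 5/λ − 6 − 8λ. Setting this to zero and multiplying by λ: 8λ² + 6λ − 5 = 0.
λ = (−6 + √(6² + 4·8·5)) / (2·8) = (−6 + √196) / 16 = (−6 + 14)/16 = 1/2.
ℓ''(λ) = −5/λ² − 8 < 0, confirming a maximum.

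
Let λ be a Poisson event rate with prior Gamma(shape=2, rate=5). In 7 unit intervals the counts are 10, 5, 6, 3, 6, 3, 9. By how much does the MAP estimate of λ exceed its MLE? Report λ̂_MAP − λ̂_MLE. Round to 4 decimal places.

Σxᵢ = 42. Posterior is Gamma(44, 12); MAP = (44−1)/12 = 43/12 ≈ 3.58333.
MLE = x̄ = 42/7 ≈ 6.00000.
Difference = 43/12 − 42/7 = -29/12 ≈ -2.4167.

MAP − MLE = -2.4167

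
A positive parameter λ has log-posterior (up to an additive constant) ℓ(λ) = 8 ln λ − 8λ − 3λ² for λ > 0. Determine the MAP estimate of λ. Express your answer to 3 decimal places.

ℓ'(λ) = 8/λ − 8 − 6λ. Setting this to zero and multiplying by λ: 6λ² + 8λ − 8 = 0.
λ = (−8 + √(8² + 4·6·8)) / (2·6) = (−8 + √256) / 12 = (−8 + 16)/12 = 2/3.
ℓ''(λ) = −8/λ² − 6 < 0, confirming a maximum.

λ̂_MAP = 0.667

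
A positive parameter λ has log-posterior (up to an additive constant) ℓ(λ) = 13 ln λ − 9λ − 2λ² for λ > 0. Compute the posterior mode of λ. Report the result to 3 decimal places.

λ̂_MAP = 1.000

ℓ'(λ) = 13/λ − 9 − 4λ. Setting this to zero and multiplying by λ: 4λ² + 9λ − 13 = 0.
λ = (−9 + √(9² + 4·4·13)) / (2·4) = (−9 + √289) / 8 = (−9 + 17)/8 = 1.
ℓ''(λ) = −13/λ² − 4 < 0, confirming a maximum.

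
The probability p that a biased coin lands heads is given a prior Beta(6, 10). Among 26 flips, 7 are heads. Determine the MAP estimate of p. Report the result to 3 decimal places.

Prior: Beta(6, 10).
Data: 7 successes in 26 trials. The binomial likelihood contributes p^7(1−p)^19, so the posterior is Beta(6+7, 10+19) = Beta(13, 29).
For Beta(a, b) with a, b > 1 the mode is (a−1)/(a+b−2) = 12/40 ≈ 0.300.

p̂_MAP = 0.300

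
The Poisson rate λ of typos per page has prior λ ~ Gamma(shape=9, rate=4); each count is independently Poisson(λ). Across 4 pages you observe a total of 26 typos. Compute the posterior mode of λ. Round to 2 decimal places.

λ̂_MAP = 4.25

Σxᵢ = 26, n = 4.
Posterior ∝ λ^8e^(−4λ) · λ^26e^(−4λ) = λ^34e^(−8λ), i.e. Gamma(shape=35, rate=8).
The mode of a Gamma(a, b) with a ≥ 1 (shape–rate) is (a−1)/b = 34/8 ≈ 4.25.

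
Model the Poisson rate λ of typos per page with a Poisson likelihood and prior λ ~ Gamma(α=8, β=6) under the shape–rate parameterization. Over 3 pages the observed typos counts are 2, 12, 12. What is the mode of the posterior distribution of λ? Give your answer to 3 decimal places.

λ̂_MAP = 3.667

Σxᵢ = 2+12+12 = 26, with n = 3.
Posterior ∝ λ^7e^(−6λ) · λ^26e^(−3λ) = λ^33e^(−9λ), i.e. Gamma(shape=34, rate=9).
The mode of a Gamma(a, b) with a ≥ 1 (shape–rate) is (a−1)/b = 33/9 ≈ 3.667.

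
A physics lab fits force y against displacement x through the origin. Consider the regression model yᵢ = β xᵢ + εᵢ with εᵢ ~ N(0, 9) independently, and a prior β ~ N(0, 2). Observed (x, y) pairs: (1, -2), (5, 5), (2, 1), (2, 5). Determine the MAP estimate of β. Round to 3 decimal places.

β̂_MAP = 0.909

log p(β | y) = −Σ(yᵢ − βxᵢ)²/(2·9) − β²/(2·2) + const.
Setting the derivative to zero: Σxᵢ(yᵢ − βxᵢ)/9 − β/2 = 0, so β = Σxᵢyᵢ / (Σxᵢ² + σ²/τ²).
Σxᵢyᵢ = 1·(-2) + 5·5 + 2·1 + 2·5 = 35; Σxᵢ² = 34; σ²/τ² = 4.5.
β̂_MAP = 35 / (34 + 4.5) = 35/38.5 ≈ 0.909.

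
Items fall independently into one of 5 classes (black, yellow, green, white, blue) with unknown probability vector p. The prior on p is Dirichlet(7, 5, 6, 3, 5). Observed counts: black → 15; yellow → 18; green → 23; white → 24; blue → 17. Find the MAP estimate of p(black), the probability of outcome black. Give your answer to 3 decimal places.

The posterior is Dirichlet(αᵢ + nᵢ) = Dirichlet(22, 23, 29, 27, 22).
For a Dirichlet(a₁,…,a_K) with all aᵢ > 1, the mode has j-th component (aⱼ − 1)/(Σaᵢ − K).
Here Σaᵢ = 123 and K = 5, so p(black) = (22 − 1)/(123 − 5) = 21/118 ≈ 0.178.

MAP estimate of p(black) = 0.178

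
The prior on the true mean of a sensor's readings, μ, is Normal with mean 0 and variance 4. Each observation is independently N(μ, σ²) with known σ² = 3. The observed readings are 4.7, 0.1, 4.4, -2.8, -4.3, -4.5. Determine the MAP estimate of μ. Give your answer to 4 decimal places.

μ̂_MAP = -0.3556

n = 6; x̄ = (4.7 + 0.1 + 4.4 + (-2.8) + (-4.3) + (-4.5))/6 = -2.4/6 = -0.4.
For a Normal prior and Normal likelihood with known variance, the posterior is Normal; its mode equals its mean, the precision-weighted average.
Prior precision 1/σ₀² = 1/4 = 0.25; data precision n/σ² = 6/3 = 2.
μ̂ = (0.25·0 + 2·(-0.4)) / (0.25 + 2) = (-0.8)/2.25 = -16/45 ≈ -0.3556.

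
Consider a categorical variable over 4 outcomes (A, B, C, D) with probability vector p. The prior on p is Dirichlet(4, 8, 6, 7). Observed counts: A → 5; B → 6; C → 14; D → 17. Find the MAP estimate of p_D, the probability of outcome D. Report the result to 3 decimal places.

MAP estimate of p_D = 0.365

The posterior is Dirichlet(αᵢ + nᵢ) = Dirichlet(9, 14, 20, 24).
For a Dirichlet(a₁,…,a_K) with all aᵢ > 1, the mode has j-th component (aⱼ − 1)/(Σaᵢ − K).
Here Σaᵢ = 67 and K = 4, so p_D = (24 − 1)/(67 − 4) = 23/63 ≈ 0.365.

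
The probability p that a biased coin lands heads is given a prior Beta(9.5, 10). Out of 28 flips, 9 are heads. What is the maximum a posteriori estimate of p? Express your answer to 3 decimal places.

Prior: Beta(9.5, 10).
Data: 9 successes in 28 trials. The binomial likelihood contributes p^9(1−p)^19, so the posterior is Beta(9.5+9, 10+19) = Beta(18.5, 29).
For Beta(a, b) with a, b > 1 the mode is (a−1)/(a+b−2) = 17.5/45.5 ≈ 0.385.

p̂_MAP = 0.385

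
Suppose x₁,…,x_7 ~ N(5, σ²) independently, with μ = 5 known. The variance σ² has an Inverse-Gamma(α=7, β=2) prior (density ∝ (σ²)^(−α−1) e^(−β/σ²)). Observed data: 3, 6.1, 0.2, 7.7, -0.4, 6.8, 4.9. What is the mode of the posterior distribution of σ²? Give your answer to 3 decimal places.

σ̂²_MAP = 3.128

Sum of squared deviations about the known mean: SS = (3−5)² + (6.1−5)² + (0.2−5)² + (7.7−5)² + (-0.4−5)² + (6.8−5)² + (4.9−5)² = 67.95.
The Normal likelihood contributes (σ²)^(−n/2) exp(−SS/(2σ²)), so the posterior is Inverse-Gamma(α + n/2, β + SS/2) = Inverse-Gamma(10.5, 35.975).
The mode of Inverse-Gamma(a, b) is b/(a+1) = 35.975/11.5 ≈ 3.128.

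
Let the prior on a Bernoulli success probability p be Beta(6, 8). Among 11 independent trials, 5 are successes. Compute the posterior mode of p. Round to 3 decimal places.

Prior: Beta(6, 8).
Data: 5 successes in 11 trials. The binomial likelihood contributes p^5(1−p)^6, so the posterior is Beta(6+5, 8+6) = Beta(11, 14).
For Beta(a, b) with a, b > 1 the mode is (a−1)/(a+b−2) = 10/23 ≈ 0.435.

p̂_MAP = 0.435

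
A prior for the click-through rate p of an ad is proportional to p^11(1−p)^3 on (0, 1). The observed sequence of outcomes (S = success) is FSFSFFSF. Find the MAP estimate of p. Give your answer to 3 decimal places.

p̂_MAP = 0.636

The prior density ∝ p^11(1−p)^3 is the kernel of Beta(12, 4).
Data: 3 successes in 8 trials (from the sequence). The binomial likelihood contributes p^3(1−p)^5, so the posterior is Beta(12+3, 4+5) = Beta(15, 9).
For Beta(a, b) with a, b > 1 the mode is (a−1)/(a+b−2) = 14/22 ≈ 0.636.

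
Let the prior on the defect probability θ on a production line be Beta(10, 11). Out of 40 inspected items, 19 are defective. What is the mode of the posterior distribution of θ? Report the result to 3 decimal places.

θ̂_MAP = 0.475

Prior: Beta(10, 11).
Data: 19 successes in 40 trials. The binomial likelihood contributes θ^19(1−θ)^21, so the posterior is Beta(10+19, 11+21) = Beta(29, 32).
For Beta(a, b) with a, b > 1 the mode is (a−1)/(a+b−2) = 28/59 ≈ 0.475.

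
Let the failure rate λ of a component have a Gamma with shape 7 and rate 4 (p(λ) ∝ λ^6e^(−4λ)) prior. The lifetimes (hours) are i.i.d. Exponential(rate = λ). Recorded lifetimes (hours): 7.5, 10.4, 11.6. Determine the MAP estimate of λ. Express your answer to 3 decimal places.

λ̂_MAP = 0.269

The Exponential(rate=λ) likelihood is ∝ λ^n e^(−λΣtᵢ). Here n = 3 and Σtᵢ = 7.5 + 10.4 + 11.6 = 29.5.
Posterior ∝ λ^6e^(−4λ) · λ^3e^(−29.5λ) = λ^9e^(−33.5λ), i.e. Gamma(10, 33.5).
Mode = (a−1)/b = 9/33.5 ≈ 0.269.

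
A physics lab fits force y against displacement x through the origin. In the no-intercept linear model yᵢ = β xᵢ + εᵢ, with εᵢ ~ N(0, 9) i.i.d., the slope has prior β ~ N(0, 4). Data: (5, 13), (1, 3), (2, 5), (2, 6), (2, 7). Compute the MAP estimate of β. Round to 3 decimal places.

log p(β | y) = −Σ(yᵢ − βxᵢ)²/(2·9) − β²/(2·4) + const.
Setting the derivative to zero: Σxᵢ(yᵢ − βxᵢ)/9 − β/4 = 0, so β = Σxᵢyᵢ / (Σxᵢ² + σ²/τ²).
Σxᵢyᵢ = 5·13 + 1·3 + 2·5 + 2·6 + 2·7 = 104; Σxᵢ² = 38; σ²/τ² = 2.25.
β̂_MAP = 104 / (38 + 2.25) = 104/40.25 ≈ 2.584.

β̂_MAP = 2.584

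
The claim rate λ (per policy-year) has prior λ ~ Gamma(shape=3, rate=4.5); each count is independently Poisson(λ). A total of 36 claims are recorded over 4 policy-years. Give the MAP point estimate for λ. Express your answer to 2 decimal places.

Σxᵢ = 36, n = 4.
Posterior ∝ λ^2e^(−4.5λ) · λ^36e^(−4λ) = λ^38e^(−8.5λ), i.e. Gamma(shape=39, rate=8.5).
The mode of a Gamma(a, b) with a ≥ 1 (shape–rate) is (a−1)/b = 38/8.5 ≈ 4.47.

λ̂_MAP = 4.47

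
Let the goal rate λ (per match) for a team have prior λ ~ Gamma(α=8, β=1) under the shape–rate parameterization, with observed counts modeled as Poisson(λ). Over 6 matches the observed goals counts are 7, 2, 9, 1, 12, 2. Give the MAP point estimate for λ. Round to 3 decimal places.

Σxᵢ = 7+2+9+1+12+2 = 33, with n = 6.
Posterior ∝ λ^7e^(−1λ) · λ^33e^(−6λ) = λ^40e^(−7λ), i.e. Gamma(shape=41, rate=7).
The mode of a Gamma(a, b) with a ≥ 1 (shape–rate) is (a−1)/b = 40/7 ≈ 5.714.

λ̂_MAP = 5.714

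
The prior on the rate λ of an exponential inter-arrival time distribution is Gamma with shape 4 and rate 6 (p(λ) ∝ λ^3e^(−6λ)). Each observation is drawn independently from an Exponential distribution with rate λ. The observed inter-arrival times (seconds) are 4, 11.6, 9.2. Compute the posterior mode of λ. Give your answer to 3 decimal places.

The Exponential(rate=λ) likelihood is ∝ λ^n e^(−λΣtᵢ). Here n = 3 and Σtᵢ = 4 + 11.6 + 9.2 = 24.8.
Posterior ∝ λ^3e^(−6λ) · λ^3e^(−24.8λ) = λ^6e^(−30.8λ), i.e. Gamma(7, 30.8).
Mode = (a−1)/b = 6/30.8 ≈ 0.195.

λ̂_MAP = 0.195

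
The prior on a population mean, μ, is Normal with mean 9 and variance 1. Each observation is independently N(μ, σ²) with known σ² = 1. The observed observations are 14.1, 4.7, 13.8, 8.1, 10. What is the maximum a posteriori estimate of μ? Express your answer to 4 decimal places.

μ̂_MAP = 9.9500

n = 5; x̄ = (14.1 + 4.7 + 13.8 + 8.1 + 10)/5 = 50.7/5 = 10.14.
For a Normal prior and Normal likelihood with known variance, the posterior is Normal; its mode equals its mean, the precision-weighted average.
Prior precision 1/σ₀² = 1/1 = 1; data precision n/σ² = 5/1 = 5.
μ̂ = (1·9 + 5·10.14) / (1 + 5) = 59.7/6 = 9.9500.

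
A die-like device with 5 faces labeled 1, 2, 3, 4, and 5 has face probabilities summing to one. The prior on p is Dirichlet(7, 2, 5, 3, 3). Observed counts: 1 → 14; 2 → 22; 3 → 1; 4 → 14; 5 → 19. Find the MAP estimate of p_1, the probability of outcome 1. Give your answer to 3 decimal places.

The posterior is Dirichlet(αᵢ + nᵢ) = Dirichlet(21, 24, 6, 17, 22).
For a Dirichlet(a₁,…,a_K) with all aᵢ > 1, the mode has j-th component (aⱼ − 1)/(Σaᵢ − K).
Here Σaᵢ = 90 and K = 5, so p_1 = (21 − 1)/(90 − 5) = 20/85 ≈ 0.235.

MAP estimate: 0.235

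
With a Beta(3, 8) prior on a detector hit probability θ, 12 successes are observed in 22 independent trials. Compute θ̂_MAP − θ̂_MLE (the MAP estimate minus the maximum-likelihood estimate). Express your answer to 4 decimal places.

MAP − MLE = -0.0938

Posterior is Beta(15, 18); MAP = (15−1)/(33−2) = 14/31 ≈ 0.45161.
MLE ignores the prior: θ̂_MLE = k/n = 12/22 ≈ 0.54545.
Difference = 14/31 − 12/22 = -32/341 ≈ -0.0938.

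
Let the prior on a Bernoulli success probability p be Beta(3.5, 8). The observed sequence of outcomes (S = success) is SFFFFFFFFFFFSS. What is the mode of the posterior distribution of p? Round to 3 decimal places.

Prior: Beta(3.5, 8).
Data: 3 successes in 14 trials (from the sequence). The binomial likelihood contributes p^3(1−p)^11, so the posterior is Beta(3.5+3, 8+11) = Beta(6.5, 19).
For Beta(a, b) with a, b > 1 the mode is (a−1)/(a+b−2) = 5.5/23.5 ≈ 0.234.

p̂_MAP = 0.234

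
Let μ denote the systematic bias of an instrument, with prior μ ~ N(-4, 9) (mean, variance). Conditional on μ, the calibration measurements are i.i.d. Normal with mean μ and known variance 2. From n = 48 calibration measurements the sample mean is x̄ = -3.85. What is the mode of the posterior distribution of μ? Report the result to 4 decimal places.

n = 48, x̄ = -3.85.
For a Normal prior and Normal likelihood with known variance, the posterior is Normal; its mode equals its mean, the precision-weighted average.
Prior precision 1/σ₀² = 1/9; data precision n/σ² = 48/2 = 24.
μ̂ = ((1/9)·(-4) + 24·(-3.85)) / (1/9 + 24) = (-4178/45)/(217/9) = -4178/1085 ≈ -3.8507.

μ̂_MAP = -3.8507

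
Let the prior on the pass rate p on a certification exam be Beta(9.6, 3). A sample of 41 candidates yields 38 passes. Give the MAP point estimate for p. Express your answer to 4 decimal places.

Prior: Beta(9.6, 3).
Data: 38 successes in 41 trials. The binomial likelihood contributes p^38(1−p)^3, so the posterior is Beta(9.6+38, 3+3) = Beta(47.6, 6).
For Beta(a, b) with a, b > 1 the mode is (a−1)/(a+b−2) = 46.6/51.6 ≈ 0.9031.

p̂_MAP = 0.9031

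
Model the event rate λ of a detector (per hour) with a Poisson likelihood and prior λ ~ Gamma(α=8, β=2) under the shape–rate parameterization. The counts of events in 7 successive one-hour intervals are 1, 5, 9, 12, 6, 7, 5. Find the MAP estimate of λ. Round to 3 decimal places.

λ̂_MAP = 5.778

Σxᵢ = 1+5+9+12+6+7+5 = 45, with n = 7.
Posterior ∝ λ^7e^(−2λ) · λ^45e^(−7λ) = λ^52e^(−9λ), i.e. Gamma(shape=53, rate=9).
The mode of a Gamma(a, b) with a ≥ 1 (shape–rate) is (a−1)/b = 52/9 ≈ 5.778.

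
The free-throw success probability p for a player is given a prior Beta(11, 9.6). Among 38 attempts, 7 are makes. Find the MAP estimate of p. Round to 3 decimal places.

p̂_MAP = 0.300

Prior: Beta(11, 9.6).
Data: 7 successes in 38 trials. The binomial likelihood contributes p^7(1−p)^31, so the posterior is Beta(11+7, 9.6+31) = Beta(18, 40.6).
For Beta(a, b) with a, b > 1 the mode is (a−1)/(a+b−2) = 17/56.6 ≈ 0.300.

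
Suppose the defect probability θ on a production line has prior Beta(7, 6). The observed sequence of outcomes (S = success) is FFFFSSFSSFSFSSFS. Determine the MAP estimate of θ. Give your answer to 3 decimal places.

Prior: Beta(7, 6).
Data: 8 successes in 16 trials (from the sequence). The binomial likelihood contributes θ^8(1−θ)^8, so the posterior is Beta(7+8, 6+8) = Beta(15, 14).
For Beta(a, b) with a, b > 1 the mode is (a−1)/(a+b−2) = 14/27 ≈ 0.519.

θ̂_MAP = 0.519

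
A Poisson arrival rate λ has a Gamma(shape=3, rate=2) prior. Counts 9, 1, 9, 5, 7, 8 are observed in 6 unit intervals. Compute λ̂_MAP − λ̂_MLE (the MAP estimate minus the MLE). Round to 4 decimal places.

Σxᵢ = 39. Posterior is Gamma(42, 8); MAP = (42−1)/8 = 41/8 ≈ 5.12500.
MLE = x̄ = 39/6 ≈ 6.50000.
Difference = 41/8 − 39/6 = -11/8 ≈ -1.3750.

MAP − MLE = -1.3750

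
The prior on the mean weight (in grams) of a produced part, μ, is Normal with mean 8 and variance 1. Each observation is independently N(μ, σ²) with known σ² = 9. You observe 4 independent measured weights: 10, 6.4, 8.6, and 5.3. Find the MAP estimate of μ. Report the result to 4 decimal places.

μ̂_MAP = 7.8692

n = 4; x̄ = (10 + 6.4 + 8.6 + 5.3)/4 = 30.3/4 = 7.575.
For a Normal prior and Normal likelihood with known variance, the posterior is Normal; its mode equals its mean, the precision-weighted average.
Prior precision 1/σ₀² = 1/1 = 1; data precision n/σ² = 4/9.
μ̂ = (1·8 + (4/9)·7.575) / (1 + 4/9) = (341/30)/(13/9) = 1023/130 ≈ 7.8692.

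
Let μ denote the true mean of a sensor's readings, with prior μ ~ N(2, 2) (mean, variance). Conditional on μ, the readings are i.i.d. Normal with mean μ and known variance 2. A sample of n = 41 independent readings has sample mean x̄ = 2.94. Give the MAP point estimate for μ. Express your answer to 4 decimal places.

n = 41, x̄ = 2.94.
For a Normal prior and Normal likelihood with known variance, the posterior is Normal; its mode equals its mean, the precision-weighted average.
Prior precision 1/σ₀² = 1/2 = 0.5; data precision n/σ² = 41/2 = 20.5.
μ̂ = (0.5·2 + 20.5·2.94) / (0.5 + 20.5) = 61.27/21 = 6127/2100 ≈ 2.9176.

μ̂_MAP = 2.9176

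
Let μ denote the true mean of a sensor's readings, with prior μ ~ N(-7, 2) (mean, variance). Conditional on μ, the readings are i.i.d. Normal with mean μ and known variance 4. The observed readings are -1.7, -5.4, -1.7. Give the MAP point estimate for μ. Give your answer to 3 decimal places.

n = 3; x̄ = ((-1.7) + (-5.4) + (-1.7))/3 = -8.8/3 = -44/15 ≈ -2.9333.
For a Normal prior and Normal likelihood with known variance, the posterior is Normal; its mode equals its mean, the precision-weighted average.
Prior precision 1/σ₀² = 1/2 = 0.5; data precision n/σ² = 3/4 = 0.75.
μ̂ = (0.5·(-7) + 0.75·(-44/15)) / (0.5 + 0.75) = (-5.7)/1.25 = -4.560.

μ̂_MAP = -4.560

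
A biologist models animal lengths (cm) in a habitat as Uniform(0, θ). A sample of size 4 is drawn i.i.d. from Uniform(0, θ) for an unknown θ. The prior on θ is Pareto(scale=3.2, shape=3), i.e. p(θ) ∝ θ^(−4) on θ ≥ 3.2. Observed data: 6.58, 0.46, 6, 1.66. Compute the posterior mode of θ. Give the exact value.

θ̂_MAP = 6.58

The Uniform(0, θ) likelihood is θ^(−n) for θ ≥ max(xᵢ), zero otherwise. Here max(xᵢ) = 6.58.
Posterior ∝ θ^(−4) · θ^(−4) = θ^(−8) on θ ≥ max(3.2, 6.58) = 6.58.
This density is strictly decreasing in θ, so the posterior mode lies at the lower boundary of the support.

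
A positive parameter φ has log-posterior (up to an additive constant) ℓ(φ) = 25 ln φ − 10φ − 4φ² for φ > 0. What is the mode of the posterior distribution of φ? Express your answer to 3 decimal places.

φ̂_MAP = 1.250

ℓ'(φ) = 25/φ − 10 − 8φ. Setting this to zero and multiplying by φ: 8φ² + 10φ − 25 = 0.
φ = (−10 + √(10² + 4·8·25)) / (2·8) = (−10 + √900) / 16 = (−10 + 30)/16 = 5/4.
ℓ''(φ) = −25/φ² − 8 < 0, confirming a maximum.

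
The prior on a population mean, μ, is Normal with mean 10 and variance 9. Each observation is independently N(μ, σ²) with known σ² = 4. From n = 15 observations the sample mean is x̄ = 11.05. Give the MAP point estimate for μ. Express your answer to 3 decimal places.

μ̂_MAP = 11.020

n = 15, x̄ = 11.05.
For a Normal prior and Normal likelihood with known variance, the posterior is Normal; its mode equals its mean, the precision-weighted average.
Prior precision 1/σ₀² = 1/9; data precision n/σ² = 15/4 = 3.75.
μ̂ = ((1/9)·10 + 3.75·11.05) / (1/9 + 3.75) = (6127/144)/(139/36) = 6127/556 ≈ 11.020.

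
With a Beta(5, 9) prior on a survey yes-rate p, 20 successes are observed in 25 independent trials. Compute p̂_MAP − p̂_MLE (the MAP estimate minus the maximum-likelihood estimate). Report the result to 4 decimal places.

Posterior is Beta(25, 14); MAP = (25−1)/(39−2) = 24/37 ≈ 0.64865.
MLE ignores the prior: p̂_MLE = k/n = 20/25 ≈ 0.80000.
Difference = 24/37 − 20/25 = -28/185 ≈ -0.1514.

MAP − MLE = -0.1514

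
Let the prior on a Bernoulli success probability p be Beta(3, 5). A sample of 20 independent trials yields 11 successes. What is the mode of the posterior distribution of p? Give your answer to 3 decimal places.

p̂_MAP = 0.500

Prior: Beta(3, 5).
Data: 11 successes in 20 trials. The binomial likelihood contributes p^11(1−p)^9, so the posterior is Beta(3+11, 5+9) = Beta(14, 14).
For Beta(a, b) with a, b > 1 the mode is (a−1)/(a+b−2) = 13/26 ≈ 0.500.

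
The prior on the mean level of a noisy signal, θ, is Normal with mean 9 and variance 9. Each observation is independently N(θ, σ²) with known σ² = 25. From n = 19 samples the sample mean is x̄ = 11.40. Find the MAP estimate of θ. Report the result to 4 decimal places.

n = 19, x̄ = 11.40.
For a Normal prior and Normal likelihood with known variance, the posterior is Normal; its mode equals its mean, the precision-weighted average.
Prior precision 1/σ₀² = 1/9; data precision n/σ² = 19/25 = 0.76.
θ̂ = ((1/9)·9 + 0.76·11.4) / (1/9 + 0.76) = 9.664/(196/225) = 2718/245 ≈ 11.0939.

θ̂_MAP = 11.0939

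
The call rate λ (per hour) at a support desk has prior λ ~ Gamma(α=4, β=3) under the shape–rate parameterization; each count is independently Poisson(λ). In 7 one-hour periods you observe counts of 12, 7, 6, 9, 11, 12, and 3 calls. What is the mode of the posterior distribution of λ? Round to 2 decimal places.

λ̂_MAP = 6.30

Σxᵢ = 12+7+6+9+11+12+3 = 60, with n = 7.
Posterior ∝ λ^3e^(−3λ) · λ^60e^(−7λ) = λ^63e^(−10λ), i.e. Gamma(shape=64, rate=10).
The mode of a Gamma(a, b) with a ≥ 1 (shape–rate) is (a−1)/b = 63/10 ≈ 6.30.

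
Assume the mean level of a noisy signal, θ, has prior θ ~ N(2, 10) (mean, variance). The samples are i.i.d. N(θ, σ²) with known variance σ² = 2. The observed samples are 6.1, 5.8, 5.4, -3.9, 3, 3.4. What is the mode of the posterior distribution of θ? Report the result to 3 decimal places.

n = 6; x̄ = (6.1 + 5.8 + 5.4 + (-3.9) + 3 + 3.4)/6 = 19.8/6 = 3.3.
For a Normal prior and Normal likelihood with known variance, the posterior is Normal; its mode equals its mean, the precision-weighted average.
Prior precision 1/σ₀² = 1/10 = 0.1; data precision n/σ² = 6/2 = 3.
θ̂ = (0.1·2 + 3·3.3) / (0.1 + 3) = 10.1/3.1 = 101/31 ≈ 3.258.

θ̂_MAP = 3.258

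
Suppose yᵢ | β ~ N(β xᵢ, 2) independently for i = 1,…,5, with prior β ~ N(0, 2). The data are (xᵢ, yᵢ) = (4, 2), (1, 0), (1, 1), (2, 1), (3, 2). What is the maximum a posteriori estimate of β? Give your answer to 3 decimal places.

β̂_MAP = 0.531

log p(β | y) = −Σ(yᵢ − βxᵢ)²/(2·2) − β²/(2·2) + const.
Setting the derivative to zero: Σxᵢ(yᵢ − βxᵢ)/2 − β/2 = 0, so β = Σxᵢyᵢ / (Σxᵢ² + σ²/τ²).
Σxᵢyᵢ = 4·2 + 1·0 + 1·1 + 2·1 + 3·2 = 17; Σxᵢ² = 31; σ²/τ² = 1.
β̂_MAP = 17 / (31 + 1) = 17/32 ≈ 0.531.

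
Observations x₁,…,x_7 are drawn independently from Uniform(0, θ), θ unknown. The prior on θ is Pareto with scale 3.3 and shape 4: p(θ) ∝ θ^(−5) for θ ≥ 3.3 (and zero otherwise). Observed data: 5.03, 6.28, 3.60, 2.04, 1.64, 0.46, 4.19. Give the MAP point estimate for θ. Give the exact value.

θ̂_MAP = 6.28

The Uniform(0, θ) likelihood is θ^(−n) for θ ≥ max(xᵢ), zero otherwise. Here max(xᵢ) = 6.28.
Posterior ∝ θ^(−5) · θ^(−7) = θ^(−12) on θ ≥ max(3.3, 6.28) = 6.28.
This density is strictly decreasing in θ, so the posterior mode lies at the lower boundary of the support.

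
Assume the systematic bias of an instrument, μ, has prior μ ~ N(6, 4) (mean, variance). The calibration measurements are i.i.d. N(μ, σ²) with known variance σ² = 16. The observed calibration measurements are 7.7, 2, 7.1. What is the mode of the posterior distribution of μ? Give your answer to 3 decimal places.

μ̂_MAP = 5.829

n = 3; x̄ = (7.7 + 2 + 7.1)/3 = 16.8/3 = 5.6.
For a Normal prior and Normal likelihood with known variance, the posterior is Normal; its mode equals its mean, the precision-weighted average.
Prior precision 1/σ₀² = 1/4 = 0.25; data precision n/σ² = 3/16 = 0.1875.
μ̂ = (0.25·6 + 0.1875·5.6) / (0.25 + 0.1875) = 2.55/0.4375 = 204/35 ≈ 5.829.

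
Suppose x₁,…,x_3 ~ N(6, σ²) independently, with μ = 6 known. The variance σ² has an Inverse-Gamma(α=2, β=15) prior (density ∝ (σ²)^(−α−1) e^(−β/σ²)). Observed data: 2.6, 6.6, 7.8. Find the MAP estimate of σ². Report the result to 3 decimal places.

Sum of squared deviations about the known mean: SS = (2.6−6)² + (6.6−6)² + (7.8−6)² = 15.16.
The Normal likelihood contributes (σ²)^(−n/2) exp(−SS/(2σ²)), so the posterior is Inverse-Gamma(α + n/2, β + SS/2) = Inverse-Gamma(3.5, 22.58).
The mode of Inverse-Gamma(a, b) is b/(a+1) = 22.58/4.5 ≈ 5.018.

σ̂²_MAP = 5.018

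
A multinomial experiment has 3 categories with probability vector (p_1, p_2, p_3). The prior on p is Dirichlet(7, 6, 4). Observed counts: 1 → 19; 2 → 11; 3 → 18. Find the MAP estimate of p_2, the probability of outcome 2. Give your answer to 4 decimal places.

MAP estimate: 0.2581

The posterior is Dirichlet(αᵢ + nᵢ) = Dirichlet(26, 17, 22).
For a Dirichlet(a₁,…,a_K) with all aᵢ > 1, the mode has j-th component (aⱼ − 1)/(Σaᵢ − K).
Here Σaᵢ = 65 and K = 3, so p_2 = (17 − 1)/(65 − 3) = 16/62 ≈ 0.2581.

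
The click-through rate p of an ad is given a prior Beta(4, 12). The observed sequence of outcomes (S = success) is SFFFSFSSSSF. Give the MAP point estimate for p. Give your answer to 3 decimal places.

p̂_MAP = 0.360

Prior: Beta(4, 12).
Data: 6 successes in 11 trials (from the sequence). The binomial likelihood contributes p^6(1−p)^5, so the posterior is Beta(4+6, 12+5) = Beta(10, 17).
For Beta(a, b) with a, b > 1 the mode is (a−1)/(a+b−2) = 9/25 ≈ 0.360.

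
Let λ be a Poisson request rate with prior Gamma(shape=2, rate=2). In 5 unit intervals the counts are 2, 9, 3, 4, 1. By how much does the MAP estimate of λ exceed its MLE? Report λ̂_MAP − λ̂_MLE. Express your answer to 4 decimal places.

MAP − MLE = -0.9429

Σxᵢ = 19. Posterior is Gamma(21, 7); MAP = (21−1)/7 = 20/7 ≈ 2.85714.
MLE = x̄ = 19/5 ≈ 3.80000.
Difference = 20/7 − 19/5 = -33/35 ≈ -0.9429.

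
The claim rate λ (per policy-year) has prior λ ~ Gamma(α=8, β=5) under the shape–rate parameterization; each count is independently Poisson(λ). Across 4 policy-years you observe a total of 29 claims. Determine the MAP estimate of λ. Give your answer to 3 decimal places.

Σxᵢ = 29, n = 4.
Posterior ∝ λ^7e^(−5λ) · λ^29e^(−4λ) = λ^36e^(−9λ), i.e. Gamma(shape=37, rate=9).
The mode of a Gamma(a, b) with a ≥ 1 (shape–rate) is (a−1)/b = 36/9 ≈ 4.000.

λ̂_MAP = 4.000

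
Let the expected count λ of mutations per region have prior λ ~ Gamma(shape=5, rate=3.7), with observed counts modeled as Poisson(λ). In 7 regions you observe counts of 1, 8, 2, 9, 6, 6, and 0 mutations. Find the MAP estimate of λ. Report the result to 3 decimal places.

λ̂_MAP = 3.364

Σxᵢ = 1+8+2+9+6+6+0 = 32, with n = 7.
Posterior ∝ λ^4e^(−3.7λ) · λ^32e^(−7λ) = λ^36e^(−10.7λ), i.e. Gamma(shape=37, rate=10.7).
The mode of a Gamma(a, b) with a ≥ 1 (shape–rate) is (a−1)/b = 36/10.7 ≈ 3.364.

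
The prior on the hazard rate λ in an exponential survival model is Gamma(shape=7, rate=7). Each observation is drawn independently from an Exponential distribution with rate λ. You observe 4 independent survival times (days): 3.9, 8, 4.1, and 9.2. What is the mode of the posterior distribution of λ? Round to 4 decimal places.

The Exponential(rate=λ) likelihood is ∝ λ^n e^(−λΣtᵢ). Here n = 4 and Σtᵢ = 3.9 + 8 + 4.1 + 9.2 = 25.2.
Posterior ∝ λ^6e^(−7λ) · λ^4e^(−25.2λ) = λ^10e^(−32.2λ), i.e. Gamma(11, 32.2).
Mode = (a−1)/b = 10/32.2 ≈ 0.3106.

λ̂_MAP = 0.3106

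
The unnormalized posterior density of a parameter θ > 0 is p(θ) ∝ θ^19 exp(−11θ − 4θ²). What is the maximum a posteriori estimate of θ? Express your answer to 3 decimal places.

θ̂_MAP = 1.000

ℓ'(θ) = 19/θ − 11 − 8θ. Setting this to zero and multiplying by θ: 8θ² + 11θ − 19 = 0.
θ = (−11 + √(11² + 4·8·19)) / (2·8) = (−11 + √729) / 16 = (−11 + 27)/16 = 1.
ℓ''(θ) = −19/θ² − 8 < 0, confirming a maximum.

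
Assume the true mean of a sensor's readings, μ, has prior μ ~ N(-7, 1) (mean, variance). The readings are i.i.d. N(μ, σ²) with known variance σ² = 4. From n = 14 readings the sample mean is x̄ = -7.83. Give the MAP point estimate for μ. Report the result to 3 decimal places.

μ̂_MAP = -7.646

n = 14, x̄ = -7.83.
For a Normal prior and Normal likelihood with known variance, the posterior is Normal; its mode equals its mean, the precision-weighted average.
Prior precision 1/σ₀² = 1/1 = 1; data precision n/σ² = 14/4 = 3.5.
μ̂ = (1·(-7) + 3.5·(-7.83)) / (1 + 3.5) = (-34.405)/4.5 = -6881/900 ≈ -7.646.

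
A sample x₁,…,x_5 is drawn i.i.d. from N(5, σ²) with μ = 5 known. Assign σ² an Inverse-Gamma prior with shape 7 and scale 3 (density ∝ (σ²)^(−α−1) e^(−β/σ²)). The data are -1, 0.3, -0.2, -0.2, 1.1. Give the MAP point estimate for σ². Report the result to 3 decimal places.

σ̂²_MAP = 6.351

Sum of squared deviations about the known mean: SS = (-1−5)² + (0.3−5)² + (-0.2−5)² + (-0.2−5)² + (1.1−5)² = 127.38.
The Normal likelihood contributes (σ²)^(−n/2) exp(−SS/(2σ²)), so the posterior is Inverse-Gamma(α + n/2, β + SS/2) = Inverse-Gamma(9.5, 66.69).
The mode of Inverse-Gamma(a, b) is b/(a+1) = 66.69/10.5 ≈ 6.351.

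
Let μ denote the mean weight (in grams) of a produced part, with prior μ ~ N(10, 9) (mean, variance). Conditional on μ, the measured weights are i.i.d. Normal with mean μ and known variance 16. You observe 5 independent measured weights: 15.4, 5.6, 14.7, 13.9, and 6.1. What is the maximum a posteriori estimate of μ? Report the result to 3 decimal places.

μ̂_MAP = 10.841

n = 5; x̄ = (15.4 + 5.6 + 14.7 + 13.9 + 6.1)/5 = 55.7/5 = 11.14.
For a Normal prior and Normal likelihood with known variance, the posterior is Normal; its mode equals its mean, the precision-weighted average.
Prior precision 1/σ₀² = 1/9; data precision n/σ² = 5/16 = 0.3125.
μ̂ = ((1/9)·10 + 0.3125·11.14) / (1/9 + 0.3125) = (6613/1440)/(61/144) = 6613/610 ≈ 10.841.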